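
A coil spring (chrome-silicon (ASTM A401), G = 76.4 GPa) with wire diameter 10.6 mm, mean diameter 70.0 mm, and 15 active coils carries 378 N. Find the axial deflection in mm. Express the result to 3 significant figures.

k = Gd⁴/(8D³N_a) = (76.4×10³)(10.6⁴)/(8·70.0³·15) = 23.434 N/mm
δ = F/k = 378 / 23.434 = 16.131 mm

16.1 mm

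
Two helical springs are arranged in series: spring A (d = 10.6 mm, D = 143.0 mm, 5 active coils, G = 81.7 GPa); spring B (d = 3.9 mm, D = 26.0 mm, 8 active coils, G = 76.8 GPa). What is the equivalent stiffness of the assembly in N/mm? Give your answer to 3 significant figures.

5.66 N/mm

k_A = Gd⁴/(8D³N_a) = (81.7×10³)(10.6⁴)/(8·143.0³·5) = 8.8181 N/mm
k_B = Gd⁴/(8D³N_a) = (76.8×10³)(3.9⁴)/(8·26.0³·8) = 15.795 N/mm
Series: 1/k_eq = 1/8.8181 + 1/15.795 = 0.17671; k_eq = 5.6589 N/mm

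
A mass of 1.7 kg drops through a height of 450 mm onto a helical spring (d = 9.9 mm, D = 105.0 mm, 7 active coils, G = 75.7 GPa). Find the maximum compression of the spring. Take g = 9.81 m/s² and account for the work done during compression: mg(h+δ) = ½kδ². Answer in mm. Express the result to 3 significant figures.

38.1 mm

k = Gd⁴/(8D³N_a) = (75.7×10³)(9.9⁴)/(8·105.0³·7) = 11.217 N/mm
W = mg = 1.7 × 9.81 = 16.677 N
½kδ² − Wδ − Wh = 0 → δ = (W + √(W² + 2kWh))/k
δ = (16.677 + √(278.12 + 168361))/11.217 = (16.677 + 410.66)/11.217 = 38.097 mm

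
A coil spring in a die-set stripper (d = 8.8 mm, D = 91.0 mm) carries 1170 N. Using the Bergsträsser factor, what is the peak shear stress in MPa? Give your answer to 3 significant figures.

450 MPa

Spring index C = D/d = 91.0/8.8 = 10.3409
K_B = (4C+2)/(4C−3) = 43.364/38.364 = 1.1303
τ₀ = 8FD/(πd³) = 8·1170·91.0/(π·8.8³) = 851760/2140.9 = 397.85 MPa
τ_max = K·τ₀ = 1.1303 × 397.85 = 449.7 MPa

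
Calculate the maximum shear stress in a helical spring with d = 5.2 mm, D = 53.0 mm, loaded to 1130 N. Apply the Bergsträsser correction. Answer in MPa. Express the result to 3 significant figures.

Spring index C = D/d = 53.0/5.2 = 10.1923
K_B = (4C+2)/(4C−3) = 42.769/37.769 = 1.1324
τ₀ = 8FD/(πd³) = 8·1130·53.0/(π·5.2³) = 479120/441.73 = 1084.6 MPa
τ_max = K·τ₀ = 1.1324 × 1084.6 = 1228.2 MPa

1230 MPa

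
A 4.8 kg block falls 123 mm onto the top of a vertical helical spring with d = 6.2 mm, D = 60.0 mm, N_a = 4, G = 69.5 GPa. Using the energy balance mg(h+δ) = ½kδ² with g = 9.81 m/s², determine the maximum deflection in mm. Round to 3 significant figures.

k = Gd⁴/(8D³N_a) = (69.5×10³)(6.2⁴)/(8·60.0³·4) = 14.858 N/mm
W = mg = 4.8 × 9.81 = 47.088 N
½kδ² − Wδ − Wh = 0 → δ = (W + √(W² + 2kWh))/k
δ = (47.088 + √(2217.3 + 172105))/14.858 = (47.088 + 417.52)/14.858 = 31.271 mm

31.3 mm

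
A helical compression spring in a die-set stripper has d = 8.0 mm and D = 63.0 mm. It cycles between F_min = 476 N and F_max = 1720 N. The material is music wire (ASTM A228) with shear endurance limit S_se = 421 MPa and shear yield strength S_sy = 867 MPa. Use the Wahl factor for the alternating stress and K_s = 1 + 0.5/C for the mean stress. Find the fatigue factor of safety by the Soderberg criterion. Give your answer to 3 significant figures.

C = D/d = 63.0/8.0 = 7.8750; K_W = (4C−1)/(4C−4)+0.615/C = 1.1872; K_s = 1+0.5/C = 1.0635
F_a = (F_max−F_min)/2 = 622 N; F_m = (F_max+F_min)/2 = 1098 N
τ_a = K_W·8F_aD/(πd³) = 1.1872 × 194.9 = 231.38 MPa
τ_m = K_s·8F_mD/(πd³) = 1.0635 × 344.04 = 365.89 MPa
Soderberg: 1/n_f = τ_a/S_se + τ_m/S_sy = 231.38/421 + 365.89/867 = 0.54959 + 0.42202 = 0.9716
n_f = 1/0.9716 = 1.029

1.03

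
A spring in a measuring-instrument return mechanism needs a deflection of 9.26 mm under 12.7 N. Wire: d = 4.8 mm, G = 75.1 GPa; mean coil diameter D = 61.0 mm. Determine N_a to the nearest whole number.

Required rate k = F/δ = 12.7/9.26 = 1.3715 N/mm
N_a = Gd⁴/(8D³k) = (75.1×10³ × 4.8⁴)/(8 × 61.0³ × 1.3715)
    = 3.98662e+07 / 2.49042e+06 = 16.01 → 16 coils

16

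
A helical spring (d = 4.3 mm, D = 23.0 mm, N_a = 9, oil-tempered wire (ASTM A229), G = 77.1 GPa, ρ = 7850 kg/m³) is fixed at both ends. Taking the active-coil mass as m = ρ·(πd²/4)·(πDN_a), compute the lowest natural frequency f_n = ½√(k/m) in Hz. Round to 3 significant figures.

k = Gd⁴/(8D³N_a) = (77.1×10³)(4.3⁴)/(8·23.0³·9) = 30.089 N/mm = 30089 N/m
Wire length L = πDN_a = π·23.0·9 = 650.31 mm
m = ρ·(πd²/4)·L = 7850 × 14.522×10⁻⁶ m² × 0.65031 m = 0.074134 kg
f_n = ½√(k/m) = 0.5·√(30089/0.074134) = 0.5·√(4.0588e+05) = 318.54 Hz

319 Hz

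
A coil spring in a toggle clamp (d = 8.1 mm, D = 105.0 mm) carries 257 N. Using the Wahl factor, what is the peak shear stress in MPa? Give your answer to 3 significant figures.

144 MPa

Spring index C = D/d = 105.0/8.1 = 12.9630
K_W = (4C−1)/(4C−4) + 0.615/C = 50.852/47.852 + 0.0474 = 1.1101
τ₀ = 8FD/(πd³) = 8·257·105.0/(π·8.1³) = 215880/1669.6 = 129.3 MPa
τ_max = K·τ₀ = 1.1101 × 129.3 = 143.54 MPa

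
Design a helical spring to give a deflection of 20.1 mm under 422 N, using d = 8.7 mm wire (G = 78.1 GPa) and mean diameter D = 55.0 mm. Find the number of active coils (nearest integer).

Required rate k = F/δ = 422/20.1 = 20.995 N/mm
N_a = Gd⁴/(8D³k) = (78.1×10³ × 8.7⁴)/(8 × 55.0³ × 20.995)
    = 4.47433e+08 / 2.79444e+07 = 16.01 → 16 coils

16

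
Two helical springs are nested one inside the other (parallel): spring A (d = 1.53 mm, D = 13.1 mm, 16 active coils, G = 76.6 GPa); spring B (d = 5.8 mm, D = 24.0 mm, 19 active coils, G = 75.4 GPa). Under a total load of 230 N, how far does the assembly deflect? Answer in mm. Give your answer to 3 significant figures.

k_A = Gd⁴/(8D³N_a) = (76.6×10³)(1.53⁴)/(8·13.1³·16) = 1.4587 N/mm
k_B = Gd⁴/(8D³N_a) = (75.4×10³)(5.8⁴)/(8·24.0³·19) = 40.607 N/mm
Parallel: k_eq = 1.4587 + 40.607 = 42.066 N/mm
δ = F/k_eq = 230/42.066 = 5.4676 mm

5.47 mm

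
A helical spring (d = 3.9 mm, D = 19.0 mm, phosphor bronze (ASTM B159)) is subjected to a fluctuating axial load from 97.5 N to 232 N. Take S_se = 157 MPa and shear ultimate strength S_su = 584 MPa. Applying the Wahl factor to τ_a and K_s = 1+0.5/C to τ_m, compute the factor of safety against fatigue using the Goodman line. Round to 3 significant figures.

C = D/d = 19.0/3.9 = 4.8718; K_W = (4C−1)/(4C−4)+0.615/C = 1.3199; K_s = 1+0.5/C = 1.1026
F_a = (F_max−F_min)/2 = 67.25 N; F_m = (F_max+F_min)/2 = 164.75 N
τ_a = K_W·8F_aD/(πd³) = 1.3199 × 54.852 = 72.402 MPa
τ_m = K_s·8F_mD/(πd³) = 1.1026 × 134.38 = 148.17 MPa
Goodman: 1/n_f = τ_a/S_se + τ_m/S_su = 72.402/157 + 148.17/584 = 0.46116 + 0.25371 = 0.71487
n_f = 1/0.71487 = 1.399

1.40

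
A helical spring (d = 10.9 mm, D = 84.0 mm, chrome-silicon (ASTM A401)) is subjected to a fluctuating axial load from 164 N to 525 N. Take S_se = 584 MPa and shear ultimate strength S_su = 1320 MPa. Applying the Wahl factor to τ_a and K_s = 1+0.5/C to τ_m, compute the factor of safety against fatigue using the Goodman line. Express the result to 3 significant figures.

C = D/d = 84.0/10.9 = 7.7064; K_W = (4C−1)/(4C−4)+0.615/C = 1.1916; K_s = 1+0.5/C = 1.0649
F_a = (F_max−F_min)/2 = 180.5 N; F_m = (F_max+F_min)/2 = 344.5 N
τ_a = K_W·8F_aD/(πd³) = 1.1916 × 29.814 = 35.527 MPa
τ_m = K_s·8F_mD/(πd³) = 1.0649 × 56.902 = 60.594 MPa
Goodman: 1/n_f = τ_a/S_se + τ_m/S_su = 35.527/584 + 60.594/1320 = 0.06083 + 0.04590 = 0.10674
n_f = 1/0.10674 = 9.369

9.37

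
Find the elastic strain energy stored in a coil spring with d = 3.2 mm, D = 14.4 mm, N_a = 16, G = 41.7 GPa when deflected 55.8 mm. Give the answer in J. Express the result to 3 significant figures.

17.8 J

k = Gd⁴/(8D³N_a) = (41.7×10³)(3.2⁴)/(8·14.4³·16) = 11.44 N/mm
U = ½kδ² = 0.5 × 11.44 × 55.8² = 17811 N·mm = 17.811 J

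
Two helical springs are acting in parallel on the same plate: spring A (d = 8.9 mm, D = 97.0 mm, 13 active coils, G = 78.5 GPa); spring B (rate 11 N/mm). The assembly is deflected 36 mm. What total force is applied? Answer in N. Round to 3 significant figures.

583 N

k_A = Gd⁴/(8D³N_a) = (78.5×10³)(8.9⁴)/(8·97.0³·13) = 5.189 N/mm
Parallel: k_eq = 5.189 + 11 = 16.189 N/mm
F = k_eq·δ = 16.189·36 = 582.8 N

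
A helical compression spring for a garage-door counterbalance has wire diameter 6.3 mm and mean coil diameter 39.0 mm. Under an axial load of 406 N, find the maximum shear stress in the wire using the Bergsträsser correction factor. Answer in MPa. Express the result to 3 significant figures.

198 MPa

Spring index C = D/d = 39.0/6.3 = 6.1905
K_B = (4C+2)/(4C−3) = 26.762/21.762 = 1.2298
τ₀ = 8FD/(πd³) = 8·406·39.0/(π·6.3³) = 126672/785.55 = 161.25 MPa
τ_max = K·τ₀ = 1.2298 × 161.25 = 198.3 MPa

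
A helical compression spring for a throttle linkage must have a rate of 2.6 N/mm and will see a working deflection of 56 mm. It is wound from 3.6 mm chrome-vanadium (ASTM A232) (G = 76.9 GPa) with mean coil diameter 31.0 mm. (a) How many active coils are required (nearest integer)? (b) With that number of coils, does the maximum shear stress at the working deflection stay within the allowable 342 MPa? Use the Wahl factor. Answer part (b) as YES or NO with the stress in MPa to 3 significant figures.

(a) 21 coils; (b) YES, τ_max = 286 MPa

N_a = Gd⁴/(8D³k) = (76.9×10³)(3.6⁴)/(8·31.0³·2.6) = 20.84 → N_a = 21
Actual rate k = Gd⁴/(8D³·21) = 2.5807 N/mm
Working load F = kδ = 2.5807·56 = 144.52 N
C = 31.0/3.6 = 8.6111; K_W = (4C−1)/(4C−4)+0.615/C = 1.1700
τ_max = K_W·8FD/(πd³) = 1.1700·244.53 = 286.09 MPa
τ_max ≤ 342 MPa → acceptable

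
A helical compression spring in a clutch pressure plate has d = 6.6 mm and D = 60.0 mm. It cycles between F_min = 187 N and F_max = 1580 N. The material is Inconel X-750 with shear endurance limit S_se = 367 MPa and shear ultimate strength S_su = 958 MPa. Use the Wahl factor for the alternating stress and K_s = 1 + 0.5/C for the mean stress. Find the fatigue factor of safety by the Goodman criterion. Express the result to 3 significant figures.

0.593

C = D/d = 60.0/6.6 = 9.0909; K_W = (4C−1)/(4C−4)+0.615/C = 1.1603; K_s = 1+0.5/C = 1.0550
F_a = (F_max−F_min)/2 = 696.5 N; F_m = (F_max+F_min)/2 = 883.5 N
τ_a = K_W·8F_aD/(πd³) = 1.1603 × 370.15 = 429.51 MPa
τ_m = K_s·8F_mD/(πd³) = 1.0550 × 469.53 = 495.36 MPa
Goodman: 1/n_f = τ_a/S_se + τ_m/S_su = 429.51/367 + 495.36/958 = 1.17031 + 0.51707 = 1.6874
n_f = 1/1.6874 = 0.5926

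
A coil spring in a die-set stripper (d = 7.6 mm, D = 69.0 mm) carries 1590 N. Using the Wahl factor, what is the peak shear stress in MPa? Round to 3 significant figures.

739 MPa

Spring index C = D/d = 69.0/7.6 = 9.0789
K_W = (4C−1)/(4C−4) + 0.615/C = 35.316/32.316 + 0.0677 = 1.1606
τ₀ = 8FD/(πd³) = 8·1590·69.0/(π·7.6³) = 877680/1379.1 = 636.42 MPa
τ_max = K·τ₀ = 1.1606 × 636.42 = 738.61 MPa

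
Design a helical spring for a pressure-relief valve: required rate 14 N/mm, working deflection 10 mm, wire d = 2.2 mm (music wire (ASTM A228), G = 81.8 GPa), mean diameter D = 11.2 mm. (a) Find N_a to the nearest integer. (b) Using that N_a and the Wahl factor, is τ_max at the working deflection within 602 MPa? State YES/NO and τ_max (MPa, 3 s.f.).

(a) 12 coils; (b) YES, τ_max = 496 MPa

N_a = Gd⁴/(8D³k) = (81.8×10³)(2.2⁴)/(8·11.2³·14) = 12.18 → N_a = 12
Actual rate k = Gd⁴/(8D³·12) = 14.208 N/mm
Working load F = kδ = 14.208·10 = 142.08 N
C = 11.2/2.2 = 5.0909; K_W = (4C−1)/(4C−4)+0.615/C = 1.3041
τ_max = K_W·8FD/(πd³) = 1.3041·380.55 = 496.29 MPa
τ_max ≤ 602 MPa → acceptable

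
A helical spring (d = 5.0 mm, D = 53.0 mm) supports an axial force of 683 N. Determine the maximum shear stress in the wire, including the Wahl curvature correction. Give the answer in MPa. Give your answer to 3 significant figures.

838 MPa

Spring index C = D/d = 53.0/5.0 = 10.6000
K_W = (4C−1)/(4C−4) + 0.615/C = 41.400/38.400 + 0.0580 = 1.1361
τ₀ = 8FD/(πd³) = 8·683·53.0/(π·5.0³) = 289592/392.7 = 737.44 MPa
τ_max = K·τ₀ = 1.1361 × 737.44 = 837.84 MPa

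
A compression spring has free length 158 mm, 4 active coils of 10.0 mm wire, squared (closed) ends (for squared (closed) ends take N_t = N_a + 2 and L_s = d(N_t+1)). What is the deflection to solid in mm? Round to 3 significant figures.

N_t = 6; L_s = 10.0·7 = 70 mm
δ_solid = L₀ − L_s = 158 − 70 = 88 mm

88.0 mm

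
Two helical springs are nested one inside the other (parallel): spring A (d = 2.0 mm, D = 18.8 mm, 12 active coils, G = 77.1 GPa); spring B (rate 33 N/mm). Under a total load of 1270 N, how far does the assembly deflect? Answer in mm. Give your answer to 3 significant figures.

k_A = Gd⁴/(8D³N_a) = (77.1×10³)(2.0⁴)/(8·18.8³·12) = 1.9339 N/mm
Parallel: k_eq = 1.9339 + 33 = 34.934 N/mm
δ = F/k_eq = 1270/34.934 = 36.354 mm

36.4 mm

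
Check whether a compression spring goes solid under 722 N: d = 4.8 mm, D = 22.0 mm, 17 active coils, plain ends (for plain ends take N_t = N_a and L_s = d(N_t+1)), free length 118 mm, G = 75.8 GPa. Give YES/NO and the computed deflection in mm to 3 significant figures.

k = Gd⁴/(8D³N_a) = (75.8×10³)(4.8⁴)/(8·22.0³·17) = 27.786 N/mm
N_t = 17; L_s = 4.8·18 = 86.4 mm; δ_solid = L₀ − L_s = 118 − 86.4 = 31.6 mm
δ = F/k = 722/27.786 = 25.984 mm
δ < δ_solid → spring does not go solid

NO, δ = 26.0 mm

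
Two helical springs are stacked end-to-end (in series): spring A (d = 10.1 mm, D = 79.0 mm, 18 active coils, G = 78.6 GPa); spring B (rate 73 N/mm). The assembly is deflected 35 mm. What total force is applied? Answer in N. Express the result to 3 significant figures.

348 N

k_A = Gd⁴/(8D³N_a) = (78.6×10³)(10.1⁴)/(8·79.0³·18) = 11.52 N/mm
Series: 1/k_eq = 1/11.52 + 1/73 = 0.1005; k_eq = 9.9501 N/mm
F = k_eq·δ = 9.9501·35 = 348.25 N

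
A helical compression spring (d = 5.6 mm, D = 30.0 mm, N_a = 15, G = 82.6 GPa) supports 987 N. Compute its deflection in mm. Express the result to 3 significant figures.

k = Gd⁴/(8D³N_a) = (82.6×10³)(5.6⁴)/(8·30.0³·15) = 25.072 N/mm
δ = F/k = 987 / 25.072 = 39.367 mm

39.4 mm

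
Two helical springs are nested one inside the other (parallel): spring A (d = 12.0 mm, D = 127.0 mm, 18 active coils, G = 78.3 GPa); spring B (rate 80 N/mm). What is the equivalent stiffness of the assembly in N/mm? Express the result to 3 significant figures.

85.5 N/mm

k_A = Gd⁴/(8D³N_a) = (78.3×10³)(12.0⁴)/(8·127.0³·18) = 5.5044 N/mm
Parallel: k_eq = 5.5044 + 80 = 85.504 N/mm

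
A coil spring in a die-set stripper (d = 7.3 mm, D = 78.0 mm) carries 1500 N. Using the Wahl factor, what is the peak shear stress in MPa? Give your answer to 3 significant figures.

Spring index C = D/d = 78.0/7.3 = 10.6849
K_W = (4C−1)/(4C−4) + 0.615/C = 41.740/38.740 + 0.0576 = 1.1350
τ₀ = 8FD/(πd³) = 8·1500·78.0/(π·7.3³) = 936000/1222.1 = 765.87 MPa
τ_max = K·τ₀ = 1.1350 × 765.87 = 869.27 MPa

869 MPa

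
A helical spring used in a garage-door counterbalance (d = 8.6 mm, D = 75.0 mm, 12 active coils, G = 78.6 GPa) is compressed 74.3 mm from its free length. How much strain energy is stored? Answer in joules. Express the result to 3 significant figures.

29.3 J

k = Gd⁴/(8D³N_a) = (78.6×10³)(8.6⁴)/(8·75.0³·12) = 10.616 N/mm
U = ½kδ² = 0.5 × 10.616 × 74.3² = 29303 N·mm = 29.303 J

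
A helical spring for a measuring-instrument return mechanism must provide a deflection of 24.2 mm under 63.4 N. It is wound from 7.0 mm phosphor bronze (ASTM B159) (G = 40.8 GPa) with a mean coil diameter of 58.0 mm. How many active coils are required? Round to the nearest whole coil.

Required rate k = F/δ = 63.4/24.2 = 2.6198 N/mm
N_a = Gd⁴/(8D³k) = (40.8×10³ × 7.0⁴)/(8 × 58.0³ × 2.6198)
    = 9.79608e+07 / 4.08929e+06 = 23.96 → 24 coils

24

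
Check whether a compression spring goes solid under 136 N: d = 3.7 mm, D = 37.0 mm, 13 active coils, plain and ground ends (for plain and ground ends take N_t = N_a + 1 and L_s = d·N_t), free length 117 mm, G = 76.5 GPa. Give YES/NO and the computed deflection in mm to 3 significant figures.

k = Gd⁴/(8D³N_a) = (76.5×10³)(3.7⁴)/(8·37.0³·13) = 2.7216 N/mm
N_t = 14; L_s = 3.7·14 = 51.8 mm; δ_solid = L₀ − L_s = 117 − 51.8 = 65.2 mm
δ = F/k = 136/2.7216 = 49.97 mm
δ < δ_solid → spring does not go solid

NO, δ = 50.0 mm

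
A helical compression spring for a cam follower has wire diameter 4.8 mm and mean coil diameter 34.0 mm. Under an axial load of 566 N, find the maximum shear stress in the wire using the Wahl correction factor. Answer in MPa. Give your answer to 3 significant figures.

536 MPa

Spring index C = D/d = 34.0/4.8 = 7.0833
K_W = (4C−1)/(4C−4) + 0.615/C = 27.333/24.333 + 0.0868 = 1.2101
τ₀ = 8FD/(πd³) = 8·566·34.0/(π·4.8³) = 153952/347.44 = 443.11 MPa
τ_max = K·τ₀ = 1.2101 × 443.11 = 536.21 MPa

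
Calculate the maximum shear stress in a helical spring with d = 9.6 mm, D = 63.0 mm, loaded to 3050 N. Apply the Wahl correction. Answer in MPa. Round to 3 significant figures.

Spring index C = D/d = 63.0/9.6 = 6.5625
K_W = (4C−1)/(4C−4) + 0.615/C = 25.250/22.250 + 0.0937 = 1.2285
τ₀ = 8FD/(πd³) = 8·3050·63.0/(π·9.6³) = 1.5372e+06/2779.5 = 553.05 MPa
τ_max = K·τ₀ = 1.2285 × 553.05 = 679.45 MPa

679 MPa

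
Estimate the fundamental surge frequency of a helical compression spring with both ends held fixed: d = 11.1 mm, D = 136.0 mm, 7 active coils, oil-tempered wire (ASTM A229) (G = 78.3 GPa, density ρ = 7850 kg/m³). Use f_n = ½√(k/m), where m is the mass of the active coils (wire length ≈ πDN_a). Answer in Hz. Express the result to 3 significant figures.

k = Gd⁴/(8D³N_a) = (78.3×10³)(11.1⁴)/(8·136.0³·7) = 8.4382 N/mm = 8438.2 N/m
Wire length L = πDN_a = π·136.0·7 = 2990.8 mm
m = ρ·(πd²/4)·L = 7850 × 96.769×10⁻⁶ m² × 2.9908 m = 2.2719 kg
f_n = ½√(k/m) = 0.5·√(8438.2/2.2719) = 0.5·√(3714.1) = 30.472 Hz

30.5 Hz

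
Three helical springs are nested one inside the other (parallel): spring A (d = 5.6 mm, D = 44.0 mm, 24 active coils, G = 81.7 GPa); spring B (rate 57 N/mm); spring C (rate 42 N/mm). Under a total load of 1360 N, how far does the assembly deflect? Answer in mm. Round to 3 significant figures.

k_A = Gd⁴/(8D³N_a) = (81.7×10³)(5.6⁴)/(8·44.0³·24) = 4.9126 N/mm
Parallel: k_eq = 4.9126 + 57 + 42 = 103.91 N/mm
δ = F/k_eq = 1360/103.91 = 13.088 mm

13.1 mm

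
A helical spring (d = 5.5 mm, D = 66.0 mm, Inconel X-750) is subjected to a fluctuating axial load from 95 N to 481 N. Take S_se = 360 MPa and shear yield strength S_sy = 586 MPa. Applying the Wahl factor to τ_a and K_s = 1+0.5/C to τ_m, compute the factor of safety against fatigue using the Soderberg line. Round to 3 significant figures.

0.890

C = D/d = 66.0/5.5 = 12.0000; K_W = (4C−1)/(4C−4)+0.615/C = 1.1194; K_s = 1+0.5/C = 1.0417
F_a = (F_max−F_min)/2 = 193 N; F_m = (F_max+F_min)/2 = 288 N
τ_a = K_W·8F_aD/(πd³) = 1.1194 × 194.96 = 218.25 MPa
τ_m = K_s·8F_mD/(πd³) = 1.0417 × 290.93 = 303.05 MPa
Soderberg: 1/n_f = τ_a/S_se + τ_m/S_sy = 218.25/360 + 303.05/586 = 0.60625 + 0.51715 = 1.1234
n_f = 1/1.1234 = 0.8902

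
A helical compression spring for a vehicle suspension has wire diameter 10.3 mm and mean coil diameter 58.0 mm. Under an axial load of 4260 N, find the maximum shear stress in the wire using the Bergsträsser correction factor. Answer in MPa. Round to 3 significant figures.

Spring index C = D/d = 58.0/10.3 = 5.6311
K_B = (4C+2)/(4C−3) = 24.524/19.524 = 1.2561
τ₀ = 8FD/(πd³) = 8·4260·58.0/(π·10.3³) = 1.97664e+06/3432.9 = 575.79 MPa
τ_max = K·τ₀ = 1.2561 × 575.79 = 723.25 MPa

723 MPa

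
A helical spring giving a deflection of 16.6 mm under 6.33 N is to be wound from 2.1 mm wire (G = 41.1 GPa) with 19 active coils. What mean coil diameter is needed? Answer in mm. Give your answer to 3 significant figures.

Required rate k = F/δ = 6.33/16.6 = 0.38133 N/mm
D = (Gd⁴/(8N_a·k))^(1/3) = (41.1×10³·2.1⁴/(8·19·0.38133))^(1/3)
  = (13790.5)^(1/3) = 23.9806 mm

24.0 mm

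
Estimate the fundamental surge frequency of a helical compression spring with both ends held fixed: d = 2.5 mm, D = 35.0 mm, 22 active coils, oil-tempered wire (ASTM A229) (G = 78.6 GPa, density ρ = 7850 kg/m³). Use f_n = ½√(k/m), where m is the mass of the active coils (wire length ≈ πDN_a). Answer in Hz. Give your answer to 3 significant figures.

33.0 Hz

k = Gd⁴/(8D³N_a) = (78.6×10³)(2.5⁴)/(8·35.0³·22) = 0.40688 N/mm = 406.88 N/m
Wire length L = πDN_a = π·35.0·22 = 2419 mm
m = ρ·(πd²/4)·L = 7850 × 4.9087×10⁻⁶ m² × 2.419 m = 0.093214 kg
f_n = ½√(k/m) = 0.5·√(406.88/0.093214) = 0.5·√(4365) = 33.034 Hz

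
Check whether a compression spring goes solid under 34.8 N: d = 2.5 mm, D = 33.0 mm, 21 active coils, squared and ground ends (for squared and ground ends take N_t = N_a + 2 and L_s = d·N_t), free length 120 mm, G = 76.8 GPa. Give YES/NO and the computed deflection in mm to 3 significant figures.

YES, δ = 70.0 mm

k = Gd⁴/(8D³N_a) = (76.8×10³)(2.5⁴)/(8·33.0³·21) = 0.4969 N/mm
N_t = 23; L_s = 2.5·23 = 57.5 mm; δ_solid = L₀ − L_s = 120 − 57.5 = 62.5 mm
δ = F/k = 34.8/0.4969 = 70.034 mm
δ ≥ δ_solid → spring goes solid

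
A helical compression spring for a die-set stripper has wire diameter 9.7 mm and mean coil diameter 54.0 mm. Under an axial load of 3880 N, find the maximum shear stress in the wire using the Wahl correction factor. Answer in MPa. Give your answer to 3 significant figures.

745 MPa

Spring index C = D/d = 54.0/9.7 = 5.5670
K_W = (4C−1)/(4C−4) + 0.615/C = 21.268/18.268 + 0.1105 = 1.2747
τ₀ = 8FD/(πd³) = 8·3880·54.0/(π·9.7³) = 1.67616e+06/2867.2 = 584.59 MPa
τ_max = K·τ₀ = 1.2747 × 584.59 = 745.17 MPa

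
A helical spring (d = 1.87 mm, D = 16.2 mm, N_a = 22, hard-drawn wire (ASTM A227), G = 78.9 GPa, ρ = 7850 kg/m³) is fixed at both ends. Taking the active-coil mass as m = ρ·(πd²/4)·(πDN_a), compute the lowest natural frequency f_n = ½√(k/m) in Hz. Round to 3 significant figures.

k = Gd⁴/(8D³N_a) = (78.9×10³)(1.87⁴)/(8·16.2³·22) = 1.2894 N/mm = 1289.4 N/m
Wire length L = πDN_a = π·16.2·22 = 1119.7 mm
m = ρ·(πd²/4)·L = 7850 × 2.7465×10⁻⁶ m² × 1.1197 m = 0.02414 kg
f_n = ½√(k/m) = 0.5·√(1289.4/0.02414) = 0.5·√(53414) = 115.56 Hz

116 Hz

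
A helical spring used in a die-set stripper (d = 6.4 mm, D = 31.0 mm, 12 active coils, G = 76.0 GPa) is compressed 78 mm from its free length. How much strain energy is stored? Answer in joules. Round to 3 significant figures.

k = Gd⁴/(8D³N_a) = (76.0×10³)(6.4⁴)/(8·31.0³·12) = 44.584 N/mm
U = ½kδ² = 0.5 × 44.584 × 78² = 1.3562e+05 N·mm = 135.62 J

136 J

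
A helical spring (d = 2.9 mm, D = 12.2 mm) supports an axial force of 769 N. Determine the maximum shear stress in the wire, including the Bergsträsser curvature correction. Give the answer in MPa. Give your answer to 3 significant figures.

Spring index C = D/d = 12.2/2.9 = 4.2069
K_B = (4C+2)/(4C−3) = 18.828/13.828 = 1.3616
τ₀ = 8FD/(πd³) = 8·769·12.2/(π·2.9³) = 75054.4/76.62 = 979.56 MPa
τ_max = K·τ₀ = 1.3616 × 979.56 = 1333.8 MPa

1330 MPa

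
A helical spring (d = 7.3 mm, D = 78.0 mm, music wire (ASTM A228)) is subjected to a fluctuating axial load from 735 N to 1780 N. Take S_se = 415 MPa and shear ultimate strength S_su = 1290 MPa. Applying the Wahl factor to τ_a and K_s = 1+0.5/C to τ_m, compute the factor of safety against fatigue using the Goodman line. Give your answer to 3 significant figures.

0.800

C = D/d = 78.0/7.3 = 10.6849; K_W = (4C−1)/(4C−4)+0.615/C = 1.1350; K_s = 1+0.5/C = 1.0468
F_a = (F_max−F_min)/2 = 522.5 N; F_m = (F_max+F_min)/2 = 1257.5 N
τ_a = K_W·8F_aD/(πd³) = 1.1350 × 266.78 = 302.79 MPa
τ_m = K_s·8F_mD/(πd³) = 1.0468 × 642.06 = 672.1 MPa
Goodman: 1/n_f = τ_a/S_se + τ_m/S_su = 302.79/415 + 672.1/1290 = 0.72962 + 0.52101 = 1.2506
n_f = 1/1.2506 = 0.7996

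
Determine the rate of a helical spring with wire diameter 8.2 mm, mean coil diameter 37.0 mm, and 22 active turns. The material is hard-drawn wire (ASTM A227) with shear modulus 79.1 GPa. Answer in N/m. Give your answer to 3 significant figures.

k = Gd⁴/(8D³N_a) = (79.1×10³ × 8.2⁴) / (8 × 37.0³ × 22)
  = 3.57628e+08 / 8.91493e+06 = 40.116 N/mm = 40116 N/m

40100 N/m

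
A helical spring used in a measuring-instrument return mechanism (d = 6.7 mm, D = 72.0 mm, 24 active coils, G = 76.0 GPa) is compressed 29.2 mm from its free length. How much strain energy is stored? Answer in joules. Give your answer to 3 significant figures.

k = Gd⁴/(8D³N_a) = (76.0×10³)(6.7⁴)/(8·72.0³·24) = 2.137 N/mm
U = ½kδ² = 0.5 × 2.137 × 29.2² = 911.07 N·mm = 0.91107 J

0.911 J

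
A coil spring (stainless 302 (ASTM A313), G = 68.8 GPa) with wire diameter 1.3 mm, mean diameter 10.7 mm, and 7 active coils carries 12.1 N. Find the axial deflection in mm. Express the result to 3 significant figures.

4.22 mm

k = Gd⁴/(8D³N_a) = (68.8×10³)(1.3⁴)/(8·10.7³·7) = 2.8643 N/mm
δ = F/k = 12.1 / 2.8643 = 4.2244 mm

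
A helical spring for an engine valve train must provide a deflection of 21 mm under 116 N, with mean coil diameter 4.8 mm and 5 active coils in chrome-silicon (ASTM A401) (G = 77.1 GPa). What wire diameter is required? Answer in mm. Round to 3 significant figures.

Required rate k = F/δ = 116/21 = 5.5238 N/mm
d = (8D³N_a·k / G)^(1/4) = (8·4.8³·5·5.5238 / (77.1×10³))^0.25
  = (0.31693)^0.25 = 0.7503 mm

0.750 mm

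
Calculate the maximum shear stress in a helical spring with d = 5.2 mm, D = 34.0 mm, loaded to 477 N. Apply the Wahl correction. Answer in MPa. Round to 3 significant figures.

Spring index C = D/d = 34.0/5.2 = 6.5385
K_W = (4C−1)/(4C−4) + 0.615/C = 25.154/22.154 + 0.0941 = 1.2295
τ₀ = 8FD/(πd³) = 8·477·34.0/(π·5.2³) = 129744/441.73 = 293.72 MPa
τ_max = K·τ₀ = 1.2295 × 293.72 = 361.12 MPa

361 MPa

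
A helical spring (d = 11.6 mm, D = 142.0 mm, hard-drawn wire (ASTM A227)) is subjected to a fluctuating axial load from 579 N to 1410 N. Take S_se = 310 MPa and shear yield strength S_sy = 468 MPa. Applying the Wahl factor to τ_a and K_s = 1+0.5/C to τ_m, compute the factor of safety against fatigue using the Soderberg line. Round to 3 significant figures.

1.16

C = D/d = 142.0/11.6 = 12.2414; K_W = (4C−1)/(4C−4)+0.615/C = 1.1170; K_s = 1+0.5/C = 1.0408
F_a = (F_max−F_min)/2 = 415.5 N; F_m = (F_max+F_min)/2 = 994.5 N
τ_a = K_W·8F_aD/(πd³) = 1.1170 × 96.255 = 107.51 MPa
τ_m = K_s·8F_mD/(πd³) = 1.0408 × 230.39 = 239.8 MPa
Soderberg: 1/n_f = τ_a/S_se + τ_m/S_sy = 107.51/310 + 239.8/468 = 0.34682 + 0.51239 = 0.85921
n_f = 1/0.85921 = 1.164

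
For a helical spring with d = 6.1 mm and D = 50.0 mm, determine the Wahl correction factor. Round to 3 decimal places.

C = D/d = 50.0/6.1 = 8.1967
K_W = (4C−1)/(4C−4) + 0.615/C = 31.787/28.787 + 0.0750 = 1.1792

1.179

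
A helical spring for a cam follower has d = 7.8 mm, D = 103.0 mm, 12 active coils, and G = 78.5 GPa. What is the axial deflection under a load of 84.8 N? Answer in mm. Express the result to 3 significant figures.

k = Gd⁴/(8D³N_a) = (78.5×10³)(7.8⁴)/(8·103.0³·12) = 2.7699 N/mm
δ = F/k = 84.8 / 2.7699 = 30.615 mm

30.6 mm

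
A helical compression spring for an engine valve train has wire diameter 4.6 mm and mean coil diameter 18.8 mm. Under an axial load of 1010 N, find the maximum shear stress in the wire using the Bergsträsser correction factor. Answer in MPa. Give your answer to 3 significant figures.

Spring index C = D/d = 18.8/4.6 = 4.0870
K_B = (4C+2)/(4C−3) = 18.348/13.348 = 1.3746
τ₀ = 8FD/(πd³) = 8·1010·18.8/(π·4.6³) = 151904/305.79 = 496.76 MPa
τ_max = K·τ₀ = 1.3746 × 496.76 = 682.84 MPa

683 MPa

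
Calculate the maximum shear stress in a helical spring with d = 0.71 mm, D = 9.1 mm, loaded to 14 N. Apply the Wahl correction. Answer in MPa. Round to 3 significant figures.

Spring index C = D/d = 9.1/0.71 = 12.8169
K_W = (4C−1)/(4C−4) + 0.615/C = 50.268/47.268 + 0.0480 = 1.1115
τ₀ = 8FD/(πd³) = 8·14·9.1/(π·0.71³) = 1019.2/1.1244 = 906.43 MPa
τ_max = K·τ₀ = 1.1115 × 906.43 = 1007.5 MPa

1010 MPa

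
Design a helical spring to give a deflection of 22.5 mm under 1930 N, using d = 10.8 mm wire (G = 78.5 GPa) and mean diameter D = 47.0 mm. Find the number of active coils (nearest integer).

15

Required rate k = F/δ = 1930/22.5 = 85.778 N/mm
N_a = Gd⁴/(8D³k) = (78.5×10³ × 10.8⁴)/(8 × 47.0³ × 85.778)
    = 1.06798e+09 / 7.12456e+07 = 14.99 → 15 coils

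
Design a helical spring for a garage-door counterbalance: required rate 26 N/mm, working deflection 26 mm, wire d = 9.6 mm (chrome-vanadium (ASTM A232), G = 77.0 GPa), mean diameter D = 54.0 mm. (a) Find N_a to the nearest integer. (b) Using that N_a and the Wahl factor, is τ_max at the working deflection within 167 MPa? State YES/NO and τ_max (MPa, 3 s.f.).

(a) 20 coils; (b) YES, τ_max = 133 MPa

N_a = Gd⁴/(8D³k) = (77.0×10³)(9.6⁴)/(8·54.0³·26) = 19.97 → N_a = 20
Actual rate k = Gd⁴/(8D³·20) = 25.958 N/mm
Working load F = kδ = 25.958·26 = 674.91 N
C = 54.0/9.6 = 5.6250; K_W = (4C−1)/(4C−4)+0.615/C = 1.2715
τ_max = K_W·8FD/(πd³) = 1.2715·104.9 = 133.38 MPa
τ_max ≤ 167 MPa → acceptable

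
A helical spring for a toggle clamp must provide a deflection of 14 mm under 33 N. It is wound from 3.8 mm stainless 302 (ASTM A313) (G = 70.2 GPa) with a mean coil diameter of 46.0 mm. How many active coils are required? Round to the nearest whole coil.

8

Required rate k = F/δ = 33/14 = 2.3571 N/mm
N_a = Gd⁴/(8D³k) = (70.2×10³ × 3.8⁴)/(8 × 46.0³ × 2.3571)
    = 1.46377e+07 / 1.83548e+06 = 7.975 → 8 coils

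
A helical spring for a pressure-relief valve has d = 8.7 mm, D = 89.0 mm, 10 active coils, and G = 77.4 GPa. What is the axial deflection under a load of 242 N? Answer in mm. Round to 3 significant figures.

30.8 mm

k = Gd⁴/(8D³N_a) = (77.4×10³)(8.7⁴)/(8·89.0³·10) = 7.8625 N/mm
δ = F/k = 242 / 7.8625 = 30.779 mm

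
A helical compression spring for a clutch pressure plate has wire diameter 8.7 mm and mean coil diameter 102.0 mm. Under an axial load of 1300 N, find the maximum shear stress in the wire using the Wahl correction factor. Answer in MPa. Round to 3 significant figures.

Spring index C = D/d = 102.0/8.7 = 11.7241
K_W = (4C−1)/(4C−4) + 0.615/C = 45.897/42.897 + 0.0525 = 1.1224
τ₀ = 8FD/(πd³) = 8·1300·102.0/(π·8.7³) = 1.0608e+06/2068.7 = 512.77 MPa
τ_max = K·τ₀ = 1.1224 × 512.77 = 575.53 MPa

576 MPa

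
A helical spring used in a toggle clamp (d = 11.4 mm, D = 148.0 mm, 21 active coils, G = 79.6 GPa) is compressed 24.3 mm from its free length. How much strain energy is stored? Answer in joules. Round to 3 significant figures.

k = Gd⁴/(8D³N_a) = (79.6×10³)(11.4⁴)/(8·148.0³·21) = 2.4685 N/mm
U = ½kδ² = 0.5 × 2.4685 × 24.3² = 728.82 N·mm = 0.72882 J

0.729 J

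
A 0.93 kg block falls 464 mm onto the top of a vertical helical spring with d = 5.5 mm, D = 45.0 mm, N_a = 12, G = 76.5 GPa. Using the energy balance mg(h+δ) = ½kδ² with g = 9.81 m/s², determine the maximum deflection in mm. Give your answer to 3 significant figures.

33.7 mm

k = Gd⁴/(8D³N_a) = (76.5×10³)(5.5⁴)/(8·45.0³·12) = 8.0021 N/mm
W = mg = 0.93 × 9.81 = 9.1233 N
½kδ² − Wδ − Wh = 0 → δ = (W + √(W² + 2kWh))/k
δ = (9.1233 + √(83.235 + 67749.1))/8.0021 = (9.1233 + 260.45)/8.0021 = 33.687 mm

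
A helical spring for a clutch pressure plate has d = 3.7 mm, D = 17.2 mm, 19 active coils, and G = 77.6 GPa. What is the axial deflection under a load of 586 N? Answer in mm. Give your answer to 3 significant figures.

k = Gd⁴/(8D³N_a) = (77.6×10³)(3.7⁴)/(8·17.2³·19) = 18.804 N/mm
δ = F/k = 586 / 18.804 = 31.164 mm

31.2 mm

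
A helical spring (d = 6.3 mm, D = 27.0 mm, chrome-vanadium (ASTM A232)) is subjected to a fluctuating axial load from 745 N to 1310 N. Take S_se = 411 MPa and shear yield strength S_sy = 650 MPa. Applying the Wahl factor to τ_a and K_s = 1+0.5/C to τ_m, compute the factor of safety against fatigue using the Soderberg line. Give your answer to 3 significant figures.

C = D/d = 27.0/6.3 = 4.2857; K_W = (4C−1)/(4C−4)+0.615/C = 1.3718; K_s = 1+0.5/C = 1.1167
F_a = (F_max−F_min)/2 = 282.5 N; F_m = (F_max+F_min)/2 = 1027.5 N
τ_a = K_W·8F_aD/(πd³) = 1.3718 × 77.678 = 106.56 MPa
τ_m = K_s·8F_mD/(πd³) = 1.1167 × 282.53 = 315.49 MPa
Soderberg: 1/n_f = τ_a/S_se + τ_m/S_sy = 106.56/411 + 315.49/650 = 0.25926 + 0.48537 = 0.74463
n_f = 1/0.74463 = 1.343

1.34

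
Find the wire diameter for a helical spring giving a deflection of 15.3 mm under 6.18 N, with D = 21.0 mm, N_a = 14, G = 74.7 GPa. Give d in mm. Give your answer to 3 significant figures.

1.54 mm

Required rate k = F/δ = 6.18/15.3 = 0.40392 N/mm
d = (8D³N_a·k / G)^(1/4) = (8·21.0³·14·0.40392 / (74.7×10³))^0.25
  = (5.6086)^0.25 = 1.5389 mm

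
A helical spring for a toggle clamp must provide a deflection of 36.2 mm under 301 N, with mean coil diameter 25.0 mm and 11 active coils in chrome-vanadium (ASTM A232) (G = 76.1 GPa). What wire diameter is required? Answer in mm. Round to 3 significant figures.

3.50 mm

Required rate k = F/δ = 301/36.2 = 8.3149 N/mm
d = (8D³N_a·k / G)^(1/4) = (8·25.0³·11·8.3149 / (76.1×10³))^0.25
  = (150.24)^0.25 = 3.5010 mm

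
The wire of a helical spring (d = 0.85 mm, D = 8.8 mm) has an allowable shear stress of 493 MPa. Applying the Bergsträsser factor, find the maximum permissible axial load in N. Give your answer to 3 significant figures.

C = D/d = 8.8/0.85 = 10.3529
K_B = (4C+2)/(4C−3) = 43.412/38.412 = 1.1302
τ_max = K·8FD/(πd³) → F_max = τ_allow·πd³/(8DK)
F_max = 493·π·0.85³/(8·8.8·1.1302) = 951.16/79.564 = 11.955 N

12.0 N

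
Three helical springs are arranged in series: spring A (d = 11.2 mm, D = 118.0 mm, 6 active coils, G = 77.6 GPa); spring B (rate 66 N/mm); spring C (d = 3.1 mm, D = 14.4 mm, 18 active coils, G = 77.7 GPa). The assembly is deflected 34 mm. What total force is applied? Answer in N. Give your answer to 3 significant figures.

k_A = Gd⁴/(8D³N_a) = (77.6×10³)(11.2⁴)/(8·118.0³·6) = 15.483 N/mm
k_C = Gd⁴/(8D³N_a) = (77.7×10³)(3.1⁴)/(8·14.4³·18) = 16.689 N/mm
Series: 1/k_eq = 1/15.483 + 1/66 + 1/16.689 = 0.13966; k_eq = 7.1602 N/mm
F = k_eq·δ = 7.1602·34 = 243.45 N

243 N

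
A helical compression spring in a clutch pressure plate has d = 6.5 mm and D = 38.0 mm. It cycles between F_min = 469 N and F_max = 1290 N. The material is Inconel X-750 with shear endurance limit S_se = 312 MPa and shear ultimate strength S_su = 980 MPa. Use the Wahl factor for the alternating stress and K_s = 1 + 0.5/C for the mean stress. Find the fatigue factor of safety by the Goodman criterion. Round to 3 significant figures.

1.08

C = D/d = 38.0/6.5 = 5.8462; K_W = (4C−1)/(4C−4)+0.615/C = 1.2600; K_s = 1+0.5/C = 1.0855
F_a = (F_max−F_min)/2 = 410.5 N; F_m = (F_max+F_min)/2 = 879.5 N
τ_a = K_W·8F_aD/(πd³) = 1.2600 × 144.64 = 182.24 MPa
τ_m = K_s·8F_mD/(πd³) = 1.0855 × 309.9 = 336.4 MPa
Goodman: 1/n_f = τ_a/S_se + τ_m/S_su = 182.24/312 + 336.4/980 = 0.58412 + 0.34327 = 0.92738
n_f = 1/0.92738 = 1.078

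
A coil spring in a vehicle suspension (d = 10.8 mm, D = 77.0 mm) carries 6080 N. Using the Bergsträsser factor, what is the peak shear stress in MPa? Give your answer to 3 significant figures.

1130 MPa

Spring index C = D/d = 77.0/10.8 = 7.1296
K_B = (4C+2)/(4C−3) = 30.519/25.519 = 1.1959
τ₀ = 8FD/(πd³) = 8·6080·77.0/(π·10.8³) = 3.74528e+06/3957.5 = 946.37 MPa
τ_max = K·τ₀ = 1.1959 × 946.37 = 1131.8 MPa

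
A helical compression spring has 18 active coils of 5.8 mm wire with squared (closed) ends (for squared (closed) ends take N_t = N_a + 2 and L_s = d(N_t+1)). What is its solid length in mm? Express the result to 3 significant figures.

squared (closed) ends: N_t = N_a + 2 = 18 + 2 = 20
L_s = d·(N_t+1) = 5.8 × 21 = 121.8 mm

122 mm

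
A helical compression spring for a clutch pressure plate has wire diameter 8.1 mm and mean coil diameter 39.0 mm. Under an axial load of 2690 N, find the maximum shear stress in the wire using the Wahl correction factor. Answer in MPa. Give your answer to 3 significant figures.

Spring index C = D/d = 39.0/8.1 = 4.8148
K_W = (4C−1)/(4C−4) + 0.615/C = 18.259/15.259 + 0.1277 = 1.3243
τ₀ = 8FD/(πd³) = 8·2690·39.0/(π·8.1³) = 839280/1669.6 = 502.69 MPa
τ_max = K·τ₀ = 1.3243 × 502.69 = 665.73 MPa

666 MPa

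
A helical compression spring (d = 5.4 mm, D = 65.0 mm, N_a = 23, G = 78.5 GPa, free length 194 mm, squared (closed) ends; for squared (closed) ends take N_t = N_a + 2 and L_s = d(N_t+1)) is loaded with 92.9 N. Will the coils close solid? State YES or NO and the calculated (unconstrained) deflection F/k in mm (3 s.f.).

k = Gd⁴/(8D³N_a) = (78.5×10³)(5.4⁴)/(8·65.0³·23) = 1.321 N/mm
N_t = 25; L_s = 5.4·26 = 140.4 mm; δ_solid = L₀ − L_s = 194 − 140.4 = 53.6 mm
δ = F/k = 92.9/1.321 = 70.328 mm
δ ≥ δ_solid → spring goes solid

YES, δ = 70.3 mm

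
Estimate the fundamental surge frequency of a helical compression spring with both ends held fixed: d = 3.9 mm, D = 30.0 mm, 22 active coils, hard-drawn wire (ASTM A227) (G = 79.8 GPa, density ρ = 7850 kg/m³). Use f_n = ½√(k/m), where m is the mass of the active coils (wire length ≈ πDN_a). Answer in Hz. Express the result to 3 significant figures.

k = Gd⁴/(8D³N_a) = (79.8×10³)(3.9⁴)/(8·30.0³·22) = 3.8849 N/mm = 3884.9 N/m
Wire length L = πDN_a = π·30.0·22 = 2073.5 mm
m = ρ·(πd²/4)·L = 7850 × 11.946×10⁻⁶ m² × 2.0735 m = 0.19444 kg
f_n = ½√(k/m) = 0.5·√(3884.9/0.19444) = 0.5·√(19980) = 70.676 Hz

70.7 Hz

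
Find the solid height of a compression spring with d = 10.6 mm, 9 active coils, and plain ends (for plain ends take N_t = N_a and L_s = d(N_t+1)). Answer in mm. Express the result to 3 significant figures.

plain ends: N_t = N_a = 9
L_s = d·(N_t+1) = 10.6 × 10 = 106 mm

106 mm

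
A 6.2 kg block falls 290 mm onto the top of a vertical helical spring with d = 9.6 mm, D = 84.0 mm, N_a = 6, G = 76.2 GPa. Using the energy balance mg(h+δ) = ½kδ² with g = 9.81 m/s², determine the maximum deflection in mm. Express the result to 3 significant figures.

42.1 mm

k = Gd⁴/(8D³N_a) = (76.2×10³)(9.6⁴)/(8·84.0³·6) = 22.749 N/mm
W = mg = 6.2 × 9.81 = 60.822 N
½kδ² − Wδ − Wh = 0 → δ = (W + √(W² + 2kWh))/k
δ = (60.822 + √(3699.3 + 802508))/22.749 = (60.822 + 897.89)/22.749 = 42.143 mm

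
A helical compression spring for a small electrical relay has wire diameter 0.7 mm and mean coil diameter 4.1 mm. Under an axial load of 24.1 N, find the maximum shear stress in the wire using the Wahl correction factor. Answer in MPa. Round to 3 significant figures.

924 MPa

Spring index C = D/d = 4.1/0.7 = 5.8571
K_W = (4C−1)/(4C−4) + 0.615/C = 22.429/19.429 + 0.1050 = 1.2594
τ₀ = 8FD/(πd³) = 8·24.1·4.1/(π·0.7³) = 790.48/1.0776 = 733.58 MPa
τ_max = K·τ₀ = 1.2594 × 733.58 = 923.88 MPa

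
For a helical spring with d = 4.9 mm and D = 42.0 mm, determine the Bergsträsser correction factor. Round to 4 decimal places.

C = D/d = 42.0/4.9 = 8.5714
K_B = (4C+2)/(4C−3) = 36.286/31.286 = 1.1598

1.1598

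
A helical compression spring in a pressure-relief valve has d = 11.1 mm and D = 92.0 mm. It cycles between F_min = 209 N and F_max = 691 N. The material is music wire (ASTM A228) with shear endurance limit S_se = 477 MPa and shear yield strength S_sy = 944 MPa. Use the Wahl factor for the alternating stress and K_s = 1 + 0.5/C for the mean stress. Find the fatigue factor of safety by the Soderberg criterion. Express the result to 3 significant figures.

5.31

C = D/d = 92.0/11.1 = 8.2883; K_W = (4C−1)/(4C−4)+0.615/C = 1.1771; K_s = 1+0.5/C = 1.0603
F_a = (F_max−F_min)/2 = 241 N; F_m = (F_max+F_min)/2 = 450 N
τ_a = K_W·8F_aD/(πd³) = 1.1771 × 41.283 = 48.595 MPa
τ_m = K_s·8F_mD/(πd³) = 1.0603 × 77.085 = 81.736 MPa
Soderberg: 1/n_f = τ_a/S_se + τ_m/S_sy = 48.595/477 + 81.736/944 = 0.10188 + 0.08658 = 0.18846
n_f = 1/0.18846 = 5.306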